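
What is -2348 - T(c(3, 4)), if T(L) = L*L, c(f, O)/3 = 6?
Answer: -2672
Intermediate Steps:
c(f, O) = 18 (c(f, O) = 3*6 = 18)
T(L) = L**2
-2348 - T(c(3, 4)) = -2348 - 1*18**2 = -2348 - 1*324 = -2348 - 324 = -2672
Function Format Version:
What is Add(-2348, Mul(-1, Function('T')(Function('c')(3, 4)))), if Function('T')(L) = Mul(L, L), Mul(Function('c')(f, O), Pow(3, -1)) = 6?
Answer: -2672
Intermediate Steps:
Function('c')(f, O) = 18 (Function('c')(f, O) = Mul(3, 6) = 18)
Function('T')(L) = Pow(L, 2)
Add(-2348, Mul(-1, Function('T')(Function('c')(3, 4)))) = Add(-2348, Mul(-1, Pow(18, 2))) = Add(-2348, Mul(-1, 324)) = Add(-2348, -324) = -2672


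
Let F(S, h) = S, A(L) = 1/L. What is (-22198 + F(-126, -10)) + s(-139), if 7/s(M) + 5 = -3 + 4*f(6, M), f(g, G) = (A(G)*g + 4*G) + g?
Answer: -978862891/43848 ≈ -22324.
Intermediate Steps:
f(g, G) = g + 4*G + g/G (f(g, G) = (g/G + 4*G) + g = (4*G + g/G) + g = g + 4*G + g/G)
s(M) = 7/(16 + 16*M + 24/M) (s(M) = 7/(-5 + (-3 + 4*(6 + 4*M + 6/M))) = 7/(-5 + (-3 + (24 + 16*M + 24/M))) = 7/(-5 + (21 + 16*M + 24/M)) = 7/(16 + 16*M + 24/M))
(-22198 + F(-126, -10)) + s(-139) = (-22198 - 126) + (7/8)*(-139)/(3 + 2*(-139)*(1 - 139)) = -22324 + (7/8)*(-139)/(3 + 2*(-139)*(-138)) = -22324 + (7/8)*(-139)/(3 + 38364) = -22324 + (7/8)*(-139)/38367 = -22324 + (7/8)*(-139)*(1/38367) = -22324 - 139/43848 = -978862891/43848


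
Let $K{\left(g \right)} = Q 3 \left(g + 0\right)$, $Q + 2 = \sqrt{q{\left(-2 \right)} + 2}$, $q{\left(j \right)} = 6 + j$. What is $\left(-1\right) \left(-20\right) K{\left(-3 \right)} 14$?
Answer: $5040 - 2520 \sqrt{6} \approx -1132.7$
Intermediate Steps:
$Q = -2 + \sqrt{6}$ ($Q = -2 + \sqrt{\left(6 - 2\right) + 2} = -2 + \sqrt{4 + 2} = -2 + \sqrt{6} \approx 0.44949$)
$K{\left(g \right)} = 3 g \left(-2 + \sqrt{6}\right)$ ($K{\left(g \right)} = \left(-2 + \sqrt{6}\right) 3 \left(g + 0\right) = \left(-2 + \sqrt{6}\right) 3 g = 3 g \left(-2 + \sqrt{6}\right)$)
$\left(-1\right) \left(-20\right) K{\left(-3 \right)} 14 = \left(-1\right) \left(-20\right) 3 \left(-3\right) \left(-2 + \sqrt{6}\right) 14 = 20 \left(18 - 9 \sqrt{6}\right) 14 = \left(360 - 180 \sqrt{6}\right) 14 = 5040 - 2520 \sqrt{6}$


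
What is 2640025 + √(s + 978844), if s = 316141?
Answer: 2640025 + √1294985 ≈ 2.6412e+6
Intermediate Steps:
2640025 + √(s + 978844) = 2640025 + √(316141 + 978844) = 2640025 + √1294985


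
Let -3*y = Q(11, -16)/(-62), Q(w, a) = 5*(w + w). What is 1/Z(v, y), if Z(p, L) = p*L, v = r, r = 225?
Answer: 31/4125 ≈ 0.0075151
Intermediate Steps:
Q(w, a) = 10*w (Q(w, a) = 5*(2*w) = 10*w)
y = 55/93 (y = -10*11/(3*(-62)) = -110*(-1)/(3*62) = -⅓*(-55/31) = 55/93 ≈ 0.59140)
v = 225
Z(p, L) = L*p
1/Z(v, y) = 1/((55/93)*225) = 1/(4125/31) = 31/4125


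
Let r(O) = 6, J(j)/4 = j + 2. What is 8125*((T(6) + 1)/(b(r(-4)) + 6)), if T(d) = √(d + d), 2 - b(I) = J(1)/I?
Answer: 8125/6 + 8125*√3/3 ≈ 6045.1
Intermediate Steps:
J(j) = 8 + 4*j (J(j) = 4*(j + 2) = 4*(2 + j) = 8 + 4*j)
b(I) = 2 - 12/I (b(I) = 2 - (8 + 4*1)/I = 2 - (8 + 4)/I = 2 - 12/I)
T(d) = √2*√d (T(d) = √(2*d) = √2*√d)
8125*((T(6) + 1)/(b(r(-4)) + 6)) = 8125*((√2*√6 + 1)/((2 - 12/6) + 6)) = 8125*((2*√3 + 1)/((2 - 12*⅙) + 6)) = 8125*((1 + 2*√3)/((2 - 2) + 6)) = 8125*((1 + 2*√3)/(0 + 6)) = 8125*((1 + 2*√3)/6) = 8125*((1 + 2*√3)*(⅙)) = 8125*(⅙ + √3/3) = 8125/6 + 8125*√3/3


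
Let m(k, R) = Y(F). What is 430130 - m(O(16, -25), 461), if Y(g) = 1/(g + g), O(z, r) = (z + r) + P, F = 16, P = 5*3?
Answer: 13764159/32 ≈ 4.3013e+5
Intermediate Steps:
P = 15
O(z, r) = 15 + r + z (O(z, r) = (z + r) + 15 = (r + z) + 15 = 15 + r + z)
Y(g) = 1/(2*g)
m(k, R) = 1/32 (m(k, R) = (1/2)/16 = (1/2)*(1/16) = 1/32)
430130 - m(O(16, -25), 461) = 430130 - 1*1/32 = 430130 - 1/32 = 13764159/32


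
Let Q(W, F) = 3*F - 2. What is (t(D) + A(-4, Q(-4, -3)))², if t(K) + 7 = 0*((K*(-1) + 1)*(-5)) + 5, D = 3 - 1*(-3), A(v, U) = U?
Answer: 169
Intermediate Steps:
Q(W, F) = -2 + 3*F
D = 6 (D = 3 + 3 = 6)
t(K) = -2 (t(K) = -7 + (0*((K*(-1) + 1)*(-5)) + 5) = -7 + (0*((-K + 1)*(-5)) + 5) = -7 + (0*((1 - K)*(-5)) + 5) = -7 + (0*(-5 + 5*K) + 5) = -7 + (0 + 5) = -7 + 5 = -2)
(t(D) + A(-4, Q(-4, -3)))² = (-2 + (-2 + 3*(-3)))² = (-2 + (-2 - 9))² = (-2 - 11)² = (-13)² = 169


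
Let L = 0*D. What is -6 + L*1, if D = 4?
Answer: -6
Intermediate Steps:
L = 0 (L = 0*4 = 0)
-6 + L*1 = -6 + 0*1 = -6 + 0 = -6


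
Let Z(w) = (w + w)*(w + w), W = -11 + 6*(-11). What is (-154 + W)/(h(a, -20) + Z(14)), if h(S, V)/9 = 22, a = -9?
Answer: -231/982 ≈ -0.23523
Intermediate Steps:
h(S, V) = 198 (h(S, V) = 9*22 = 198)
W = -77 (W = -11 - 66 = -77)
Z(w) = 4*w² (Z(w) = (2*w)*(2*w) = 4*w²)
(-154 + W)/(h(a, -20) + Z(14)) = (-154 - 77)/(198 + 4*14²) = -231/(198 + 4*196) = -231/(198 + 784) = -231/982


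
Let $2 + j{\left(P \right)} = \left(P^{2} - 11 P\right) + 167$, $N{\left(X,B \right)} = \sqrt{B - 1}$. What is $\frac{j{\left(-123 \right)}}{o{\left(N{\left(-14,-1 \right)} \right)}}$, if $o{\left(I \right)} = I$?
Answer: $- \frac{16647 i \sqrt{2}}{2} \approx - 11771.0 i$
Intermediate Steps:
$N{\left(X,B \right)} = \sqrt{-1 + B}$
$j{\left(P \right)} = 165 + P^{2} - 11 P$ ($j{\left(P \right)} = -2 + \left(\left(P^{2} - 11 P\right) + 167\right) = -2 + \left(167 + P^{2} - 11 P\right) = 165 + P^{2} - 11 P$)
$\frac{j{\left(-123 \right)}}{o{\left(N{\left(-14,-1 \right)} \right)}} = \frac{165 + \left(-123\right)^{2} - -1353}{\sqrt{-1 - 1}} = \frac{165 + 15129 + 1353}{\sqrt{-2}} = \frac{16647}{i \sqrt{2}} = 16647 \left(- \frac{i \sqrt{2}}{2}\right) = - \frac{16647 i \sqrt{2}}{2}$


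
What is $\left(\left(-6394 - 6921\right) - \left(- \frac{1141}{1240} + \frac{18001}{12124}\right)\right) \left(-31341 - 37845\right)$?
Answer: $\frac{1731232648395627}{1879220} \approx 9.2125 \cdot 10^{8}$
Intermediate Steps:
$\left(\left(-6394 - 6921\right) - \left(- \frac{1141}{1240} + \frac{18001}{12124}\right)\right) \left(-31341 - 37845\right) = \left(-13315 - \frac{2121939}{3758440}\right) \left(-69186\right) = \left(- \frac{50045750539}{3758440}\right) \left(-69186\right) = \frac{1731232648395627}{1879220}$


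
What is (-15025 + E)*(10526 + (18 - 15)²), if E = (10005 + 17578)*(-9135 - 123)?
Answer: -2690411854865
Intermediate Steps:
E = -255363414 (E = 27583*(-9258) = -255363414)
(-15025 + E)*(10526 + (18 - 15)²) = (-15025 - 255363414)*(10526 + (18 - 15)²) = -255378439*(10526 + 3²) = -255378439*(10526 + 9) = -255378439*10535 = -2690411854865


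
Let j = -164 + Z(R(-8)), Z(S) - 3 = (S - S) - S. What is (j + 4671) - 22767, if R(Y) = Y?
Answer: -18249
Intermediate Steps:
Z(S) = 3 - S (Z(S) = 3 + ((S - S) - S) = 3 + (0 - S) = 3 - S)
j = -153 (j = -164 + (3 - 1*(-8)) = -164 + (3 + 8) = -164 + 11 = -153)
(j + 4671) - 22767 = (-153 + 4671) - 22767 = 4518 - 22767 = -18249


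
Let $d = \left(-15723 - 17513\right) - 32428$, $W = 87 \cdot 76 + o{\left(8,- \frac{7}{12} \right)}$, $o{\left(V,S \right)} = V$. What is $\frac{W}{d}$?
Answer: $- \frac{1655}{16416} \approx -0.10082$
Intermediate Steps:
$W = 6620$ ($W = 87 \cdot 76 + 8 = 6612 + 8 = 6620$)
$d = -65664$ ($d = -33236 - 32428 = -65664$)
$\frac{W}{d} = \frac{6620}{-65664} = 6620 \left(- \frac{1}{65664}\right) = - \frac{1655}{16416}$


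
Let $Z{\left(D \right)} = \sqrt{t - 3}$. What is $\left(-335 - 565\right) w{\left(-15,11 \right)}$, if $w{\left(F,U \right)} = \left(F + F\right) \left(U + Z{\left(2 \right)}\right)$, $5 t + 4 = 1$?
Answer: $297000 + 16200 i \sqrt{10} \approx 2.97 \cdot 10^{5} + 51229.0 i$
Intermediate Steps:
$t = - \frac{3}{5}$ ($t = - \frac{4}{5} + \frac{1}{5} \cdot 1 = - \frac{4}{5} + \frac{1}{5} = - \frac{3}{5} \approx -0.6$)
$Z{\left(D \right)} = \frac{3 i \sqrt{10}}{5}$ ($Z{\left(D \right)} = \sqrt{- \frac{3}{5} - 3} = \sqrt{- \frac{18}{5}} = \frac{3 i \sqrt{10}}{5}$)
$w{\left(F,U \right)} = 2 F \left(U + \frac{3 i \sqrt{10}}{5}\right)$ ($w{\left(F,U \right)} = \left(F + F\right) \left(U + \frac{3 i \sqrt{10}}{5}\right) = 2 F \left(U + \frac{3 i \sqrt{10}}{5}\right)$)
$\left(-335 - 565\right) w{\left(-15,11 \right)} = \left(-335 - 565\right) \frac{2}{5} \left(-15\right) \left(5 \cdot 11 + 3 i \sqrt{10}\right) = - 900 \cdot \frac{2}{5} \left(-15\right) \left(55 + 3 i \sqrt{10}\right) = - 900 \left(-330 - 18 i \sqrt{10}\right) = 297000 + 16200 i \sqrt{10}$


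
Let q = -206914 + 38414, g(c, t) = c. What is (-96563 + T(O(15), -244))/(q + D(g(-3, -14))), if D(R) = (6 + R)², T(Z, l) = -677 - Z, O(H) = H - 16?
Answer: 97239/168491 ≈ 0.57712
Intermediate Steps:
O(H) = -16 + H
q = -168500
(-96563 + T(O(15), -244))/(q + D(g(-3, -14))) = (-96563 + (-677 - (-16 + 15)))/(-168500 + (6 - 3)²) = (-96563 + (-677 - 1*(-1)))/(-168500 + 3²) = (-96563 + (-677 + 1))/(-168500 + 9) = (-96563 - 676)/(-168491) = -97239*(-1/168491) = 97239/168491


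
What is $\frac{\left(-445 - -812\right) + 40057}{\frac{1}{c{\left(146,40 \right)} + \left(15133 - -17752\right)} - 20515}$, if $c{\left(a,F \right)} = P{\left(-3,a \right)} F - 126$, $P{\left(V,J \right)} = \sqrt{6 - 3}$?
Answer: $- \frac{55622454927969334}{28228148158256341} + \frac{101060 \sqrt{3}}{28228148158256341} \approx -1.9705$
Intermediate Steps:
$P{\left(V,J \right)} = \sqrt{3}$
$c{\left(a,F \right)} = -126 + F \sqrt{3}$ ($c{\left(a,F \right)} = \sqrt{3} F - 126 = F \sqrt{3} - 126 = -126 + F \sqrt{3}$)
$\frac{\left(-445 - -812\right) + 40057}{\frac{1}{c{\left(146,40 \right)} + \left(15133 - -17752\right)} - 20515} = \frac{\left(-445 - -812\right) + 40057}{\frac{1}{\left(-126 + 40 \sqrt{3}\right) + \left(15133 - -17752\right)} - 20515} = \frac{\left(-445 + 812\right) + 40057}{\frac{1}{\left(-126 + 40 \sqrt{3}\right) + \left(15133 + 17752\right)} - 20515} = \frac{367 + 40057}{\frac{1}{\left(-126 + 40 \sqrt{3}\right) + 32885} - 20515} = \frac{40424}{\frac{1}{32759 + 40 \sqrt{3}} - 20515} = \frac{40424}{-20515 + \frac{1}{32759 + 40 \sqrt{3}}}$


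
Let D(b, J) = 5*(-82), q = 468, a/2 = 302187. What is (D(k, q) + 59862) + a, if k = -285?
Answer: 663826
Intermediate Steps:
a = 604374 (a = 2*302187 = 604374)
D(b, J) = -410
(D(k, q) + 59862) + a = (-410 + 59862) + 604374 = 59452 + 604374 = 663826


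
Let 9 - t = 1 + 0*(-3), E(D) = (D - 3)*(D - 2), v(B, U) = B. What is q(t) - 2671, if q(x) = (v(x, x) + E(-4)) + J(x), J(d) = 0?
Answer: -2621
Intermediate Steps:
E(D) = (-3 + D)*(-2 + D)
t = 8 (t = 9 - (1 + 0*(-3)) = 9 - (1 + 0) = 9 - 1*1 = 9 - 1 = 8)
q(x) = 42 + x (q(x) = (x + (6 + (-4)² - 5*(-4))) + 0 = (x + (6 + 16 + 20)) + 0 = (x + 42) + 0 = (42 + x) + 0 = 42 + x)
q(t) - 2671 = (42 + 8) - 2671 = 50 - 2671 = -2621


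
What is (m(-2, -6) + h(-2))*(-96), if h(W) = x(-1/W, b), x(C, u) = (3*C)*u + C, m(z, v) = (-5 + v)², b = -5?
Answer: -10944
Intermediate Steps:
x(C, u) = C + 3*C*u (x(C, u) = 3*C*u + C = C + 3*C*u)
h(W) = 14/W (h(W) = (-1/W)*(1 + 3*(-5)) = (-1/W)*(1 - 15) = -1/W*(-14) = 14/W)
(m(-2, -6) + h(-2))*(-96) = ((-5 - 6)² + 14/(-2))*(-96) = ((-11)² + 14*(-½))*(-96) = (121 - 7)*(-96) = 114*(-96) = -10944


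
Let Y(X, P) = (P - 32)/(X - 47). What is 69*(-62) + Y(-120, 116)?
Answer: -714510/167 ≈ -4278.5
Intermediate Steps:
Y(X, P) = (-32 + P)/(-47 + X)
69*(-62) + Y(-120, 116) = 69*(-62) + (-32 + 116)/(-47 - 120) = -4278 + 84/(-167) = -4278 - 1/167*84 = -4278 - 84/167 = -714510/167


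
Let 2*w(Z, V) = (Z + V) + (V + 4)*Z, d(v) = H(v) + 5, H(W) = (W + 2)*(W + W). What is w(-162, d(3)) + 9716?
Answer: 12987/2 ≈ 6493.5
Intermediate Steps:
H(W) = 2*W*(2 + W) (H(W) = (2 + W)*(2*W) = 2*W*(2 + W))
d(v) = 5 + 2*v*(2 + v) (d(v) = 2*v*(2 + v) + 5 = 5 + 2*v*(2 + v))
w(Z, V) = V/2 + Z/2 + Z*(4 + V)/2 (w(Z, V) = ((Z + V) + (V + 4)*Z)/2 = ((V + Z) + (4 + V)*Z)/2 = ((V + Z) + Z*(4 + V))/2 = (V + Z + Z*(4 + V))/2 = V/2 + Z/2 + Z*(4 + V)/2)
w(-162, d(3)) + 9716 = ((5 + 2*3*(2 + 3))/2 + (5/2)*(-162) + (½)*(5 + 2*3*(2 + 3))*(-162)) + 9716 = ((5 + 2*3*5)/2 - 405 + (½)*(5 + 2*3*5)*(-162)) + 9716 = ((5 + 30)/2 - 405 + (½)*(5 + 30)*(-162)) + 9716 = ((½)*35 - 405 + (½)*35*(-162)) + 9716 = (35/2 - 405 - 2835) + 9716 = -6445/2 + 9716 = 12987/2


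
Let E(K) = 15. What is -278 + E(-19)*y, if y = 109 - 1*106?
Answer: -233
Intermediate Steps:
y = 3 (y = 109 - 106 = 3)
-278 + E(-19)*y = -278 + 15*3 = -278 + 45 = -233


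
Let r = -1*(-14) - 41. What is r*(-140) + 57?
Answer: 3837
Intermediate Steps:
r = -27 (r = 14 - 41 = -27)
r*(-140) + 57 = -27*(-140) + 57 = 3780 + 57 = 3837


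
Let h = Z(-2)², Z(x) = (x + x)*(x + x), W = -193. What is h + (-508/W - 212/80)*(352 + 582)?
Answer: 461857/1930 ≈ 239.30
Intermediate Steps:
Z(x) = 4*x² (Z(x) = (2*x)*(2*x) = 4*x²)
h = 256 (h = (4*(-2)²)² = (4*4)² = 16² = 256)
h + (-508/W - 212/80)*(352 + 582) = 256 + (-508/(-193) - 212/80)*(352 + 582) = 256 + (-508*(-1/193) - 212*1/80)*934 = 256 + (508/193 - 53/20)*934 = 256 - 69/3860*934 = 256 - 32223/1930 = 461857/1930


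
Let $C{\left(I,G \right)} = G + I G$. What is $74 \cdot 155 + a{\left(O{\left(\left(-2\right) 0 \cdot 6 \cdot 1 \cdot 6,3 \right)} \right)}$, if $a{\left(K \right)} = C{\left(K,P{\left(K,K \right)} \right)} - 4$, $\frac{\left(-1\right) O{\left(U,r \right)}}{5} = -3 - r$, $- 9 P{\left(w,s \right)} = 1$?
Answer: $\frac{103163}{9} \approx 11463.0$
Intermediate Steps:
$P{\left(w,s \right)} = - \frac{1}{9}$ ($P{\left(w,s \right)} = \left(- \frac{1}{9}\right) 1 = - \frac{1}{9}$)
$C{\left(I,G \right)} = G + G I$
$O{\left(U,r \right)} = 15 + 5 r$ ($O{\left(U,r \right)} = - 5 \left(-3 - r\right) = 15 + 5 r$)
$a{\left(K \right)} = - \frac{37}{9} - \frac{K}{9}$ ($a{\left(K \right)} = - \frac{1 + K}{9} - 4 = \left(- \frac{1}{9} - \frac{K}{9}\right) - 4 = - \frac{37}{9} - \frac{K}{9}$)
$74 \cdot 155 + a{\left(O{\left(\left(-2\right) 0 \cdot 6 \cdot 1 \cdot 6,3 \right)} \right)} = 74 \cdot 155 - \left(\frac{37}{9} + \frac{15 + 5 \cdot 3}{9}\right) = 11470 - \left(\frac{37}{9} + \frac{15 + 15}{9}\right) = 11470 - \frac{67}{9} = \frac{103163}{9}$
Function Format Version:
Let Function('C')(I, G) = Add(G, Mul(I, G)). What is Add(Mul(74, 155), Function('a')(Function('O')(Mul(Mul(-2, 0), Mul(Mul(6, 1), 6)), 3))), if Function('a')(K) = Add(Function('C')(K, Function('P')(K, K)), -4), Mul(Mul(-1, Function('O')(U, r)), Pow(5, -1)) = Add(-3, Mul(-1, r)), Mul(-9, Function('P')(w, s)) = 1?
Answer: Rational(103163, 9) ≈ 11463.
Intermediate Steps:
Function('P')(w, s) = Rational(-1, 9) (Function('P')(w, s) = Mul(Rational(-1, 9), 1) = Rational(-1, 9))
Function('C')(I, G) = Add(G, Mul(G, I))
Function('O')(U, r) = Add(15, Mul(5, r)) (Function('O')(U, r) = Mul(-5, Add(-3, Mul(-1, r))) = Add(15, Mul(5, r)))
Function('a')(K) = Add(Rational(-37, 9), Mul(Rational(-1, 9), K)) (Function('a')(K) = Add(Mul(Rational(-1, 9), Add(1, K)), -4) = Add(Add(Rational(-1, 9), Mul(Rational(-1, 9), K)), -4) = Add(Rational(-37, 9), Mul(Rational(-1, 9), K)))
Add(Mul(74, 155), Function('a')(Function('O')(Mul(Mul(-2, 0), Mul(Mul(6, 1), 6)), 3))) = Add(Mul(74, 155), Add(Rational(-37, 9), Mul(Rational(-1, 9), Add(15, Mul(5, 3))))) = Add(11470, Add(Rational(-37, 9), Mul(Rational(-1, 9), Add(15, 15)))) = Add(11470, Add(Rational(-37, 9), Mul(Rational(-1, 9), 30))) = Add(11470, Add(Rational(-37, 9), Rational(-10, 3))) = Add(11470, Rational(-67, 9)) = Rational(103163, 9)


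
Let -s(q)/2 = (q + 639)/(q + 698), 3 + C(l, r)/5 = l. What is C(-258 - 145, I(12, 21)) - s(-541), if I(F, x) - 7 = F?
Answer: -318514/157 ≈ -2028.8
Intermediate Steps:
I(F, x) = 7 + F
C(l, r) = -15 + 5*l
s(q) = -2*(639 + q)/(698 + q) (s(q) = -2*(q + 639)/(q + 698) = -2*(639 + q)/(698 + q))
C(-258 - 145, I(12, 21)) - s(-541) = (-15 + 5*(-258 - 145)) - 2*(-639 - 1*(-541))/(698 - 541) = (-15 + 5*(-403)) - 2*(-639 + 541)/157 = (-15 - 2015) - 2*(-98)/157 = -2030 - 1*(-196/157) = -2030 + 196/157 = -318514/157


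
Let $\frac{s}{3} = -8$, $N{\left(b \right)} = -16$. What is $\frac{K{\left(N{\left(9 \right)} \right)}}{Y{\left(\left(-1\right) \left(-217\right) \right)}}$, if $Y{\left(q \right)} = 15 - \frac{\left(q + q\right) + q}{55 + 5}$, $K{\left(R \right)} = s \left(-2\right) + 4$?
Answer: $\frac{1040}{83} \approx 12.53$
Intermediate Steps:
$s = -24$ ($s = 3 \left(-8\right) = -24$)
$K{\left(R \right)} = 52$ ($K{\left(R \right)} = \left(-24\right) \left(-2\right) + 4 = 48 + 4 = 52$)
$Y{\left(q \right)} = 15 - \frac{q}{20}$ ($Y{\left(q \right)} = 15 - \frac{2 q + q}{60} = 15 - 3 q \frac{1}{60} = 15 - \frac{q}{20}$)
$\frac{K{\left(N{\left(9 \right)} \right)}}{Y{\left(\left(-1\right) \left(-217\right) \right)}} = \frac{52}{15 - \frac{\left(-1\right) \left(-217\right)}{20}} = \frac{52}{15 - \frac{217}{20}} = \frac{52}{\frac{83}{20}} = 52 \cdot \frac{20}{83} = \frac{1040}{83}$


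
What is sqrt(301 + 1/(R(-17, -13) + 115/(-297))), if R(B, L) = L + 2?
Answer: sqrt(3441810670)/3382 ≈ 17.347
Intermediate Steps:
R(B, L) = 2 + L
sqrt(301 + 1/(R(-17, -13) + 115/(-297))) = sqrt(301 + 1/((2 - 13) + 115/(-297))) = sqrt(301 + 1/(-11 + 115*(-1/297))) = sqrt(301 + 1/(-11 - 115/297)) = sqrt(301 + 1/(-3382/297)) = sqrt(301 - 297/3382) = sqrt(1017685/3382) = sqrt(3441810670)/3382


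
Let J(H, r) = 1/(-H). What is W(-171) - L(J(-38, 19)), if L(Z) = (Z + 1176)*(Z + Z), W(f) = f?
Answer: -168151/722 ≈ -232.90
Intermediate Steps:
J(H, r) = -1/H
L(Z) = 2*Z*(1176 + Z) (L(Z) = (1176 + Z)*(2*Z) = 2*Z*(1176 + Z))
W(-171) - L(J(-38, 19)) = -171 - 2*(-1/(-38))*(1176 - 1/(-38)) = -171 - 2*(-1*(-1/38))*(1176 - 1*(-1/38)) = -171 - 2*(1176 + 1/38)/38 = -171 - 2*44689/(38*38) = -171 - 1*44689/722 = -171 - 44689/722 = -168151/722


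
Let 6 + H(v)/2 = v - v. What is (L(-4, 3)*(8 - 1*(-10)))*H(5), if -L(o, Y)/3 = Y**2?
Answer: 5832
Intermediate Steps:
L(o, Y) = -3*Y**2
H(v) = -12 (H(v) = -12 + 2*(v - v) = -12 + 2*0 = -12 + 0 = -12)
(L(-4, 3)*(8 - 1*(-10)))*H(5) = ((-3*3**2)*(8 - 1*(-10)))*(-12) = ((-3*9)*(8 + 10))*(-12) = -27*18*(-12) = -486*(-12) = 5832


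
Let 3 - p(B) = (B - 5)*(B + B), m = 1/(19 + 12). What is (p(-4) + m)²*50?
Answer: 228552200/961 ≈ 2.3783e+5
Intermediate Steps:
m = 1/31 ≈ 0.032258
p(B) = 3 - 2*B*(-5 + B) (p(B) = 3 - (B - 5)*(B + B) = 3 - (-5 + B)*2*B = 3 - 2*B*(-5 + B))
(p(-4) + m)²*50 = ((3 - 2*(-4)² + 10*(-4)) + 1/31)²*50 = ((3 - 2*16 - 40) + 1/31)²*50 = ((3 - 32 - 40) + 1/31)²*50 = (-69 + 1/31)²*50 = (-2138/31)²*50 = (4571044/961)*50 = 228552200/961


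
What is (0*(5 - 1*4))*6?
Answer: 0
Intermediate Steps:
(0*(5 - 1*4))*6 = (0*(5 - 4))*6 = (0*1)*6 = 0*6 = 0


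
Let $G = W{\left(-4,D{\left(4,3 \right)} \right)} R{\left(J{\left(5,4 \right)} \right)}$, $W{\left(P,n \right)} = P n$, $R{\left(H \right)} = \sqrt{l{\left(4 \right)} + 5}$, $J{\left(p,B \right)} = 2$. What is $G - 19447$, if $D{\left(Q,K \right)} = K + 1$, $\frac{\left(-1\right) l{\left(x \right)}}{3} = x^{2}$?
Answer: $-19447 - 16 i \sqrt{43} \approx -19447.0 - 104.92 i$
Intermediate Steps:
$l{\left(x \right)} = - 3 x^{2}$
$R{\left(H \right)} = i \sqrt{43}$ ($R{\left(H \right)} = \sqrt{- 3 \cdot 4^{2} + 5} = \sqrt{\left(-3\right) 16 + 5} = \sqrt{-48 + 5} = \sqrt{-43} = i \sqrt{43}$)
$D{\left(Q,K \right)} = 1 + K$
$G = - 16 i \sqrt{43}$ ($G = - 4 \left(1 + 3\right) i \sqrt{43} = \left(-4\right) 4 i \sqrt{43} = - 16 i \sqrt{43} \approx - 104.92 i$)
$G - 19447 = - 16 i \sqrt{43} - 19447 = -19447 - 16 i \sqrt{43}$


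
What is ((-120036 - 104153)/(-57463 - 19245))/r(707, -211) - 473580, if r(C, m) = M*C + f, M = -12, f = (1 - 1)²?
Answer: -44028778095707/92970096 ≈ -4.7358e+5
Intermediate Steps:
f = 0 (f = 0² = 0)
r(C, m) = -12*C (r(C, m) = -12*C + 0 = -12*C)
((-120036 - 104153)/(-57463 - 19245))/r(707, -211) - 473580 = ((-120036 - 104153)/(-57463 - 19245))/((-12*707)) - 473580 = -224189/(-76708)/(-8484) - 473580 = -224189*(-1/76708)*(-1/8484) - 473580 = (224189/76708)*(-1/8484) - 473580 = -32027/92970096 - 473580 = -44028778095707/92970096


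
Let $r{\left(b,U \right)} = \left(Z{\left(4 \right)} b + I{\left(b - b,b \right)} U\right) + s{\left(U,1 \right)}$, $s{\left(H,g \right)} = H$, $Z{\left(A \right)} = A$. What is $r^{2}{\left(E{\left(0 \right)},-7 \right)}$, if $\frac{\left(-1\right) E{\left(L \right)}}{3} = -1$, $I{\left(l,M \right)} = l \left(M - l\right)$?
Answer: $25$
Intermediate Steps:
$E{\left(L \right)} = 3$ ($E{\left(L \right)} = \left(-3\right) \left(-1\right) = 3$)
$r{\left(b,U \right)} = U + 4 b$ ($r{\left(b,U \right)} = \left(4 b + \left(b - b\right) \left(b - \left(b - b\right)\right) U\right) + U = \left(4 b + 0 \left(b - 0\right) U\right) + U = \left(4 b + 0 \left(b + 0\right) U\right) + U = \left(4 b + 0 b U\right) + U = \left(4 b + 0 U\right) + U = \left(4 b + 0\right) + U = 4 b + U = U + 4 b$)
$r^{2}{\left(E{\left(0 \right)},-7 \right)} = \left(-7 + 4 \cdot 3\right)^{2} = \left(-7 + 12\right)^{2} = 5^{2} = 25$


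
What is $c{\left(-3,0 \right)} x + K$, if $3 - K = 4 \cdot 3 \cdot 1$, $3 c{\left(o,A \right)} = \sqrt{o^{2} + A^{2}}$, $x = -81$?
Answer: $-90$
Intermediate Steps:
$c{\left(o,A \right)} = \frac{\sqrt{A^{2} + o^{2}}}{3}$ ($c{\left(o,A \right)} = \frac{\sqrt{o^{2} + A^{2}}}{3} = \frac{\sqrt{A^{2} + o^{2}}}{3}$)
$K = -9$ ($K = 3 - 4 \cdot 3 \cdot 1 = 3 - 12 \cdot 1 = 3 - 12 = -9$)
$c{\left(-3,0 \right)} x + K = \frac{\sqrt{0^{2} + \left(-3\right)^{2}}}{3} \left(-81\right) - 9 = \frac{\sqrt{0 + 9}}{3} \left(-81\right) - 9 = \frac{\sqrt{9}}{3} \left(-81\right) - 9 = \frac{1}{3} \cdot 3 \left(-81\right) - 9 = 1 \left(-81\right) - 9 = -81 - 9 = -90$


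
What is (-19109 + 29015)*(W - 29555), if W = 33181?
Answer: 35919156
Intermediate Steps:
(-19109 + 29015)*(W - 29555) = (-19109 + 29015)*(33181 - 29555) = 9906*3626 = 35919156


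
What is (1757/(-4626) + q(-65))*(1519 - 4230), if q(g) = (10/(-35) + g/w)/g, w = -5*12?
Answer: 4474578697/4209660 ≈ 1062.9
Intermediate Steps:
w = -60
q(g) = (-2/7 - g/60)/g (q(g) = (10/(-35) + g/(-60))/g = (10*(-1/35) + g*(-1/60))/g = (-2/7 - g/60)/g)
(1757/(-4626) + q(-65))*(1519 - 4230) = (1757/(-4626) + (1/420)*(-120 - 7*(-65))/(-65))*(1519 - 4230) = (1757*(-1/4626) + (1/420)*(-1/65)*(-120 + 455))*(-2711) = (-1757/4626 + (1/420)*(-1/65)*335)*(-2711) = (-1757/4626 - 67/5460)*(-2711) = -1650527/4209660*(-2711) = 4474578697/4209660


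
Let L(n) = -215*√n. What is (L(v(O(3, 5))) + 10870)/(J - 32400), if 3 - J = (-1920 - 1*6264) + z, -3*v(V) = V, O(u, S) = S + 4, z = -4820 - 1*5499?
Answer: -5435/6947 + 215*I*√3/13894 ≈ -0.78235 + 0.026802*I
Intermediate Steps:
z = -10319 (z = -4820 - 5499 = -10319)
O(u, S) = 4 + S
v(V) = -V/3
J = 18506 (J = 3 - ((-1920 - 1*6264) - 10319) = 3 - ((-1920 - 6264) - 10319) = 3 - (-8184 - 10319) = 3 - 1*(-18503) = 3 + 18503 = 18506)
(L(v(O(3, 5))) + 10870)/(J - 32400) = (-215*I*√3*√(4 + 5)/3 + 10870)/(18506 - 32400) = (-215*I*√3 + 10870)/(-13894) = (-215*I*√3 + 10870)*(-1/13894) = (10870 - 215*I*√3)*(-1/13894) = -5435/6947 + 215*I*√3/13894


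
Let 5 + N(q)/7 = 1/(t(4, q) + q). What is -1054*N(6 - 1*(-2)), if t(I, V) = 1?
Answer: 324632/9 ≈ 36070.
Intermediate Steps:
N(q) = -35 + 7/(1 + q)
-1054*N(6 - 1*(-2)) = -7378*(-4 - 5*(6 - 1*(-2)))/(1 + (6 - 1*(-2))) = -7378*(-4 - 5*(6 + 2))/(1 + (6 + 2)) = -7378*(-4 - 5*8)/(1 + 8) = -7378*(-4 - 40)/9 = -7378*(-44)/9 = -1054*(-308/9) = 324632/9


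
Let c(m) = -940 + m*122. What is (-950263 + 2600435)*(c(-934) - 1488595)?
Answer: -2646022749076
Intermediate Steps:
c(m) = -940 + 122*m
(-950263 + 2600435)*(c(-934) - 1488595) = (-950263 + 2600435)*((-940 + 122*(-934)) - 1488595) = 1650172*((-940 - 113948) - 1488595) = 1650172*(-114888 - 1488595) = 1650172*(-1603483) = -2646022749076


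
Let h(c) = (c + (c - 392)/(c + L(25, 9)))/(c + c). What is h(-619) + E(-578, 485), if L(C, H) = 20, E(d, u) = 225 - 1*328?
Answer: -38005558/370781 ≈ -102.50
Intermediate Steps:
E(d, u) = -103 (E(d, u) = 225 - 328 = -103)
h(c) = (c + (-392 + c)/(20 + c))/(2*c) (h(c) = (c + (c - 392)/(c + 20))/(c + c) = (c + (-392 + c)/(20 + c))/((2*c)) = (c + (-392 + c)/(20 + c))*(1/(2*c)) = (c + (-392 + c)/(20 + c))/(2*c))
h(-619) + E(-578, 485) = (1/2)*(-392 + (-619)**2 + 21*(-619))/(-619*(20 - 619)) - 103 = (1/2)*(-1/619)*(-392 + 383161 - 12999)/(-599) - 103 = (1/2)*(-1/619)*(-1/599)*369770 - 103 = 184885/370781 - 103 = -38005558/370781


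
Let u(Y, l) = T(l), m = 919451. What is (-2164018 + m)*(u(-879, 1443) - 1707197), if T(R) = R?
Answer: 2122925138518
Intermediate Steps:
u(Y, l) = l
(-2164018 + m)*(u(-879, 1443) - 1707197) = (-2164018 + 919451)*(1443 - 1707197) = -1244567*(-1705754) = 2122925138518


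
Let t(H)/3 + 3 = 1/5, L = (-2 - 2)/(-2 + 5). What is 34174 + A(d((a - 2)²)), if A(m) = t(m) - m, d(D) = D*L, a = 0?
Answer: 512564/15 ≈ 34171.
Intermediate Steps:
L = -4/3 ≈ -1.3333
d(D) = -4*D/3 (d(D) = D*(-4/3) = -4*D/3)
t(H) = -42/5 (t(H) = -9 + 3/5 = -9 + 3*(⅕) = -9 + ⅗ = -42/5)
A(m) = -42/5 - m
34174 + A(d((a - 2)²)) = 34174 + (-42/5 - (-4)*(0 - 2)²/3) = 34174 + (-42/5 - (-4)*(-2)²/3) = 34174 + (-42/5 - (-4)*4/3) = 34174 + (-42/5 - 1*(-16/3)) = 34174 + (-42/5 + 16/3) = 34174 - 46/15 = 512564/15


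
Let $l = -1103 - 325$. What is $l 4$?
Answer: $-5712$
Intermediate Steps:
$l = -1428$ ($l = -1103 - 325 = -1428$)
$l 4 = \left(-1428\right) 4 = -5712$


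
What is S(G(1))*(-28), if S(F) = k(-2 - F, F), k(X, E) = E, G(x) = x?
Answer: -28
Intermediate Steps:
S(F) = F
S(G(1))*(-28) = 1*(-28) = -28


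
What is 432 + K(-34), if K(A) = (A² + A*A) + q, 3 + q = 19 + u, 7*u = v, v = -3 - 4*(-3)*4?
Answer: 19365/7 ≈ 2766.4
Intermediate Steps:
v = 45 (v = -3 - (-12)*4 = -3 - 1*(-48) = -3 + 48 = 45)
u = 45/7 (u = (⅐)*45 = 45/7 ≈ 6.4286)
q = 157/7 (q = -3 + (19 + 45/7) = -3 + 178/7 = 157/7 ≈ 22.429)
K(A) = 157/7 + 2*A² (K(A) = (A² + A*A) + 157/7 = (A² + A²) + 157/7 = 2*A² + 157/7 = 157/7 + 2*A²)
432 + K(-34) = 432 + (157/7 + 2*(-34)²) = 432 + (157/7 + 2*1156) = 432 + (157/7 + 2312) = 432 + 16341/7 = 19365/7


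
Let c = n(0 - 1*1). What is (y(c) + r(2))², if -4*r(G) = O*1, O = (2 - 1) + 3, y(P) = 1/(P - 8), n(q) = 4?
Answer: 25/16 ≈ 1.5625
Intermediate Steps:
c = 4
y(P) = 1/(-8 + P)
O = 4 (O = 1 + 3 = 4)
r(G) = -1
(y(c) + r(2))² = (1/(-8 + 4) - 1)² = (1/(-4) - 1)² = (-¼ - 1)² = (-5/4)² = 25/16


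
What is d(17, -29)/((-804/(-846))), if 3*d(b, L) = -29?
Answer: -1363/134 ≈ -10.172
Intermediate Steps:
d(b, L) = -29/3 (d(b, L) = (⅓)*(-29) = -29/3)
d(17, -29)/((-804/(-846))) = -29/(3*((-804/(-846)))) = -29/(3*((-804*(-1/846)))) = -29/(3*134/141) = -29/3*141/134 = -1363/134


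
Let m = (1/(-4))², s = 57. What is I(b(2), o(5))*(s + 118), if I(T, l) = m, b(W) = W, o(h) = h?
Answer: 175/16 ≈ 10.938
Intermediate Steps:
m = 1/16 (m = (-¼)² = 1/16 ≈ 0.062500)
I(T, l) = 1/16
I(b(2), o(5))*(s + 118) = (57 + 118)/16 = (1/16)*175 = 175/16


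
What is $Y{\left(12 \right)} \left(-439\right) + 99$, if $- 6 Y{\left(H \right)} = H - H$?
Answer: $99$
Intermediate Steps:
$Y{\left(H \right)} = 0$ ($Y{\left(H \right)} = - \frac{H - H}{6} = \left(- \frac{1}{6}\right) 0 = 0$)
$Y{\left(12 \right)} \left(-439\right) + 99 = 0 \left(-439\right) + 99 = 0 + 99 = 99$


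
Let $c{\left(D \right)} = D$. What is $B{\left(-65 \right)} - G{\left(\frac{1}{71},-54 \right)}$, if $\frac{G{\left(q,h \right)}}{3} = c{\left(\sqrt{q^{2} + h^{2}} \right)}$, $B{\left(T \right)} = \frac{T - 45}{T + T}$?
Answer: $\frac{11}{13} - \frac{3 \sqrt{14699557}}{71} \approx -161.15$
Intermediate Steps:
$B{\left(T \right)} = \frac{-45 + T}{2 T}$
$G{\left(q,h \right)} = 3 \sqrt{h^{2} + q^{2}}$ ($G{\left(q,h \right)} = 3 \sqrt{q^{2} + h^{2}} = 3 \sqrt{h^{2} + q^{2}}$)
$B{\left(-65 \right)} - G{\left(\frac{1}{71},-54 \right)} = \frac{-45 - 65}{2 \left(-65\right)} - 3 \sqrt{\left(-54\right)^{2} + \left(\frac{1}{71}\right)^{2}} = \frac{1}{2} \left(- \frac{1}{65}\right) \left(-110\right) - 3 \sqrt{2916 + \left(\frac{1}{71}\right)^{2}} = \frac{11}{13} - 3 \sqrt{2916 + \frac{1}{5041}} = \frac{11}{13} - 3 \sqrt{\frac{14699557}{5041}} = \frac{11}{13} - 3 \frac{\sqrt{14699557}}{71} = \frac{11}{13} - \frac{3 \sqrt{14699557}}{71}$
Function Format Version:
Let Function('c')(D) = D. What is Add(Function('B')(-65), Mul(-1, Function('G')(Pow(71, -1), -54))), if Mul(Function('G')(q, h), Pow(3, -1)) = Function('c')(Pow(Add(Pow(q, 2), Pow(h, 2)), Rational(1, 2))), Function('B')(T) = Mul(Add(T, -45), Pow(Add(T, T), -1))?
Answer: Add(Rational(11, 13), Mul(Rational(-3, 71), Pow(14699557, Rational(1, 2)))) ≈ -161.15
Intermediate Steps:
Function('B')(T) = Mul(Rational(1, 2), Pow(T, -1), Add(-45, T)) (Function('B')(T) = Mul(Add(-45, T), Pow(Mul(2, T), -1)) = Mul(Add(-45, T), Mul(Rational(1, 2), Pow(T, -1))) = Mul(Rational(1, 2), Pow(T, -1), Add(-45, T)))
Function('G')(q, h) = Mul(3, Pow(Add(Pow(h, 2), Pow(q, 2)), Rational(1, 2))) (Function('G')(q, h) = Mul(3, Pow(Add(Pow(q, 2), Pow(h, 2)), Rational(1, 2))) = Mul(3, Pow(Add(Pow(h, 2), Pow(q, 2)), Rational(1, 2))))
Add(Function('B')(-65), Mul(-1, Function('G')(Pow(71, -1), -54))) = Add(Mul(Rational(1, 2), Pow(-65, -1), Add(-45, -65)), Mul(-1, Mul(3, Pow(Add(Pow(-54, 2), Pow(Pow(71, -1), 2)), Rational(1, 2))))) = Add(Mul(Rational(1, 2), Rational(-1, 65), -110), Mul(-1, Mul(3, Pow(Add(2916, Pow(Rational(1, 71), 2)), Rational(1, 2))))) = Add(Rational(11, 13), Mul(-1, Mul(3, Pow(Add(2916, Rational(1, 5041)), Rational(1, 2))))) = Add(Rational(11, 13), Mul(-1, Mul(3, Pow(Rational(14699557, 5041), Rational(1, 2))))) = Add(Rational(11, 13), Mul(-1, Mul(3, Mul(Rational(1, 71), Pow(14699557, Rational(1, 2)))))) = Add(Rational(11, 13), Mul(-1, Mul(Rational(3, 71), Pow(14699557, Rational(1, 2))))) = Add(Rational(11, 13), Mul(Rational(-3, 71), Pow(14699557, Rational(1, 2))))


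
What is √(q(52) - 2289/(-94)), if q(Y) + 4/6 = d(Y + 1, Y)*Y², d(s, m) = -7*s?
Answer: I*√79775320938/282 ≈ 1001.6*I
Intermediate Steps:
q(Y) = -⅔ + Y²*(-7 - 7*Y) (q(Y) = -⅔ + (-7*(Y + 1))*Y² = -⅔ + (-7*(1 + Y))*Y² = -⅔ + (-7 - 7*Y)*Y² = -⅔ + Y²*(-7 - 7*Y))
√(q(52) - 2289/(-94)) = √((-⅔ - 7*52²*(1 + 52)) - 2289/(-94)) = √((-⅔ - 7*2704*53) - 2289*(-1/94)) = √((-⅔ - 1003184) + 2289/94) = √(-3009554/3 + 2289/94) = √(-282891209/282) = I*√79775320938/282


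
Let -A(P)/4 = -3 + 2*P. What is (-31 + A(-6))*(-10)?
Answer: -290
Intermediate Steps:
A(P) = 12 - 8*P (A(P) = -4*(-3 + 2*P) = 12 - 8*P)
(-31 + A(-6))*(-10) = (-31 + (12 - 8*(-6)))*(-10) = (-31 + (12 + 48))*(-10) = (-31 + 60)*(-10) = 29*(-10) = -290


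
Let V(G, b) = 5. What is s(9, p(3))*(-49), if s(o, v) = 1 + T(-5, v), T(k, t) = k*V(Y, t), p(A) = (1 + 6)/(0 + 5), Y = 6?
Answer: 1176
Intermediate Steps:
p(A) = 7/5
T(k, t) = 5*k (T(k, t) = k*5 = 5*k)
s(o, v) = -24 (s(o, v) = 1 + 5*(-5) = 1 - 25 = -24)
s(9, p(3))*(-49) = -24*(-49) = 1176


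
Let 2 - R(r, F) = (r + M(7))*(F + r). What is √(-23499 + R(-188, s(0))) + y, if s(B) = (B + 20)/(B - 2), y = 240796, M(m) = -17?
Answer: 240796 + I*√64087 ≈ 2.408e+5 + 253.15*I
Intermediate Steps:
s(B) = (20 + B)/(-2 + B)
R(r, F) = 2 - (-17 + r)*(F + r) (R(r, F) = 2 - (r - 17)*(F + r) = 2 - (-17 + r)*(F + r))
√(-23499 + R(-188, s(0))) + y = √(-23499 + (2 - 1*(-188)² + 17*((20 + 0)/(-2 + 0)) + 17*(-188) - 1*(20 + 0)/(-2 + 0)*(-188))) + 240796 = √(-23499 + (2 - 1*35344 + 17*(20/(-2)) - 3196 - 1*20/(-2)*(-188))) + 240796 = √(-23499 + (2 - 35344 + 17*(-½*20) - 3196 - 1*(-½*20)*(-188))) + 240796 = √(-23499 + (2 - 35344 + 17*(-10) - 3196 - 1*(-10)*(-188))) + 240796 = √(-23499 + (2 - 35344 - 170 - 3196 - 1880)) + 240796 = √(-23499 - 40588) + 240796 = √(-64087) + 240796 = I*√64087 + 240796 = 240796 + I*√64087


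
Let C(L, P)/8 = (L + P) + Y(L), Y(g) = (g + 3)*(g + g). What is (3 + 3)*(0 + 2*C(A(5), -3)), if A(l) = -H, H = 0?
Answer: -288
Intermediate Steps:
A(l) = 0 (A(l) = -1*0 = 0)
Y(g) = 2*g*(3 + g) (Y(g) = (3 + g)*(2*g) = 2*g*(3 + g))
C(L, P) = 8*L + 8*P + 16*L*(3 + L) (C(L, P) = 8*((L + P) + 2*L*(3 + L)) = 8*(L + P + 2*L*(3 + L)) = 8*L + 8*P + 16*L*(3 + L))
(3 + 3)*(0 + 2*C(A(5), -3)) = (3 + 3)*(0 + 2*(8*0 + 8*(-3) + 16*0*(3 + 0))) = 6*(0 + 2*(0 - 24 + 16*0*3)) = 6*(0 + 2*(0 - 24 + 0)) = 6*(0 + 2*(-24)) = 6*(0 - 48) = 6*(-48) = -288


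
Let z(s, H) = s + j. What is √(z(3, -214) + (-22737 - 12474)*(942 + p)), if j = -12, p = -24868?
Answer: √842458377 ≈ 29025.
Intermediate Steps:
z(s, H) = -12 + s (z(s, H) = s - 12 = -12 + s)
√(z(3, -214) + (-22737 - 12474)*(942 + p)) = √((-12 + 3) + (-22737 - 12474)*(942 - 24868)) = √(-9 - 35211*(-23926)) = √(-9 + 842458386) = √842458377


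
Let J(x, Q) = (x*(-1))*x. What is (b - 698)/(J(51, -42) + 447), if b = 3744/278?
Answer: 47575/149703 ≈ 0.31780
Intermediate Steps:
b = 1872/139 (b = 3744*(1/278) = 1872/139 ≈ 13.468)
J(x, Q) = -x**2 (J(x, Q) = (-x)*x = -x**2)
(b - 698)/(J(51, -42) + 447) = (1872/139 - 698)/(-1*51**2 + 447) = -95150/(139*(-1*2601 + 447)) = -95150/(139*(-2601 + 447)) = -95150/139/(-2154) = -95150/139*(-1/2154) = 47575/149703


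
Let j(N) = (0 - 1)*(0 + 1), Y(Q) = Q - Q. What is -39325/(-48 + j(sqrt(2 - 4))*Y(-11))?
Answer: 39325/48 ≈ 819.27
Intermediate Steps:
Y(Q) = 0
j(N) = -1 (j(N) = -1*1 = -1)
-39325/(-48 + j(sqrt(2 - 4))*Y(-11)) = -39325/(-48 - 1*0) = -39325/(-48 + 0) = -39325/(-48) = -39325*(-1/48) = 39325/48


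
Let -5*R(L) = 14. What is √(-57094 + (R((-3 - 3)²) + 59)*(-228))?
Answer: I*√1747690/5 ≈ 264.4*I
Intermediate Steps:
R(L) = -14/5 (R(L) = -⅕*14 = -14/5)
√(-57094 + (R((-3 - 3)²) + 59)*(-228)) = √(-57094 + (-14/5 + 59)*(-228)) = √(-57094 + (281/5)*(-228)) = √(-57094 - 64068/5) = √(-349538/5) = I*√1747690/5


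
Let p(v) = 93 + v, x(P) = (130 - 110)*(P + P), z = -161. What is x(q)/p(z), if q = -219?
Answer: 2190/17 ≈ 128.82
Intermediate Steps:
x(P) = 40*P (x(P) = 20*(2*P) = 40*P)
x(q)/p(z) = (40*(-219))/(93 - 161) = -8760/(-68) = -8760*(-1/68) = 2190/17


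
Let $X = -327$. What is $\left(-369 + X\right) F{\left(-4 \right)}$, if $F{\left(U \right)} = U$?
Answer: $2784$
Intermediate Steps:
$\left(-369 + X\right) F{\left(-4 \right)} = \left(-369 - 327\right) \left(-4\right) = \left(-696\right) \left(-4\right) = 2784$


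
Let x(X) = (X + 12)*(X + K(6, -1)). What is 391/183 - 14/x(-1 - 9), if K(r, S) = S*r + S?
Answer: 7928/3111 ≈ 2.5484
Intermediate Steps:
K(r, S) = S + S*r
x(X) = (-7 + X)*(12 + X) (x(X) = (X + 12)*(X - (1 + 6)) = (12 + X)*(X - 1*7) = (12 + X)*(X - 7) = (12 + X)*(-7 + X) = (-7 + X)*(12 + X))
391/183 - 14/x(-1 - 9) = 391/183 - 14/(-84 + (-1 - 9)² + 5*(-1 - 9)) = 391*(1/183) - 14/(-84 + (-10)² + 5*(-10)) = 391/183 - 14/(-84 + 100 - 50) = 391/183 - 14/(-34) = 391/183 - 14*(-1/34) = 391/183 + 7/17 = 7928/3111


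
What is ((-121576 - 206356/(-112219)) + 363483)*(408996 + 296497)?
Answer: 19151854788863577/112219 ≈ 1.7066e+11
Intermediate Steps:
((-121576 - 206356/(-112219)) + 363483)*(408996 + 296497) = ((-121576 - 206356*(-1/112219)) + 363483)*705493 = ((-121576 + 206356/112219) + 363483)*705493 = (-13642930788/112219 + 363483)*705493 = (27146767989/112219)*705493 = 19151854788863577/112219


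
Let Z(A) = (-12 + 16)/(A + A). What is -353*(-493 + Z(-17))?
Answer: 2959199/17 ≈ 1.7407e+5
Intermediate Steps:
Z(A) = 2/A (Z(A) = 4/((2*A)) = 4*(1/(2*A)) = 2/A)
-353*(-493 + Z(-17)) = -353*(-493 + 2/(-17)) = -353*(-493 + 2*(-1/17)) = -353*(-493 - 2/17) = -353*(-8383/17) = 2959199/17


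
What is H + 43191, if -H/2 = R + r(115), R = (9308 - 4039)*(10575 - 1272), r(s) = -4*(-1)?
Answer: -97991831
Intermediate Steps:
r(s) = 4
R = 49017507 (R = 5269*9303 = 49017507)
H = -98035022 (H = -2*(49017507 + 4) = -2*49017511 = -98035022)
H + 43191 = -98035022 + 43191 = -97991831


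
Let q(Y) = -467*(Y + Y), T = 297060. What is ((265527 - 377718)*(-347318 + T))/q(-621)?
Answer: 939749213/96669 ≈ 9721.3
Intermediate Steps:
q(Y) = -934*Y
((265527 - 377718)*(-347318 + T))/q(-621) = ((265527 - 377718)*(-347318 + 297060))/((-934*(-621))) = -112191*(-50258)/580014 = 5638495278*(1/580014) = 939749213/96669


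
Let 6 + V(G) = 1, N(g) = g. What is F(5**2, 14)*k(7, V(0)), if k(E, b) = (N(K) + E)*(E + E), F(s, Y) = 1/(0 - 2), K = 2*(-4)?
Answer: 7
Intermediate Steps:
K = -8
V(G) = -5 (V(G) = -6 + 1 = -5)
F(s, Y) = -1/2 (F(s, Y) = 1/(-2) = -1/2)
k(E, b) = 2*E*(-8 + E) (k(E, b) = (-8 + E)*(E + E) = (-8 + E)*(2*E) = 2*E*(-8 + E))
F(5**2, 14)*k(7, V(0)) = -7*(-8 + 7) = -7*(-1) = -1/2*(-14) = 7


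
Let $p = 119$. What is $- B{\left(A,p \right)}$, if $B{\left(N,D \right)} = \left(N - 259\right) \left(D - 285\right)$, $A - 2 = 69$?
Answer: $-31208$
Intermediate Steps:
$A = 71$ ($A = 2 + 69 = 71$)
$B{\left(N,D \right)} = \left(-285 + D\right) \left(-259 + N\right)$ ($B{\left(N,D \right)} = \left(-259 + N\right) \left(-285 + D\right) = \left(-285 + D\right) \left(-259 + N\right)$)
$- B{\left(A,p \right)} = - (73815 - 20235 - 30821 + 119 \cdot 71) = - (73815 - 20235 - 30821 + 8449) = \left(-1\right) 31208 = -31208$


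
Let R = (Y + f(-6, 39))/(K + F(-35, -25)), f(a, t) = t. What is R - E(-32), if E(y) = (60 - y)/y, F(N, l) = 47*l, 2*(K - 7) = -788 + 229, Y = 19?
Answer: 65657/23160 ≈ 2.8349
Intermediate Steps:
K = -545/2 (K = 7 + (-788 + 229)/2 = 7 + (½)*(-559) = 7 - 559/2 = -545/2 ≈ -272.50)
E(y) = (60 - y)/y
R = -116/2895 (R = (19 + 39)/(-545/2 + 47*(-25)) = 58/(-545/2 - 1175) = 58/(-2895/2) = 58*(-2/2895) = -116/2895 ≈ -0.040069)
R - E(-32) = -116/2895 - (60 - 1*(-32))/(-32) = -116/2895 - (-1)*(60 + 32)/32 = -116/2895 - (-1)*92/32 = -116/2895 - 1*(-23/8) = -116/2895 + 23/8 = 65657/23160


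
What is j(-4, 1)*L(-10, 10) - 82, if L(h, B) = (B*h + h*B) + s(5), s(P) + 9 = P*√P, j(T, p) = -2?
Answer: 336 - 10*√5 ≈ 313.64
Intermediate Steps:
s(P) = -9 + P^(3/2) (s(P) = -9 + P*√P = -9 + P^(3/2))
L(h, B) = -9 + 5*√5 + 2*B*h (L(h, B) = (B*h + h*B) + (-9 + 5^(3/2)) = (B*h + B*h) + (-9 + 5*√5) = 2*B*h + (-9 + 5*√5) = -9 + 5*√5 + 2*B*h)
j(-4, 1)*L(-10, 10) - 82 = -2*(-9 + 5*√5 + 2*10*(-10)) - 82 = -2*(-9 + 5*√5 - 200) - 82 = -2*(-209 + 5*√5) - 82 = (418 - 10*√5) - 82 = 336 - 10*√5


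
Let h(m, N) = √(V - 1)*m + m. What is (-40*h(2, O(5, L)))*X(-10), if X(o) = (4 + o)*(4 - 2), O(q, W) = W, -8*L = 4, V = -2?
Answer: 960 + 960*I*√3 ≈ 960.0 + 1662.8*I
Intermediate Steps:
L = -½ (L = -⅛*4 = -½ ≈ -0.50000)
X(o) = 8 + 2*o (X(o) = (4 + o)*2 = 8 + 2*o)
h(m, N) = m + I*m*√3 (h(m, N) = √(-2 - 1)*m + m = √(-3)*m + m = (I*√3)*m + m = I*m*√3 + m = m + I*m*√3)
(-40*h(2, O(5, L)))*X(-10) = (-80*(1 + I*√3))*(8 + 2*(-10)) = (-40*(2 + 2*I*√3))*(8 - 20) = (-80 - 80*I*√3)*(-12) = 960 + 960*I*√3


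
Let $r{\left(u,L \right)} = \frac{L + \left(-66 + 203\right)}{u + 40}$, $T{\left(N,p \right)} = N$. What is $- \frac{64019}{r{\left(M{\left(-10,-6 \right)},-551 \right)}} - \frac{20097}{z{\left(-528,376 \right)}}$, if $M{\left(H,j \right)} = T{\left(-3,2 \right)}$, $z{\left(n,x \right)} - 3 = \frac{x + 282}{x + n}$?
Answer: $\frac{871571011}{41814} \approx 20844.0$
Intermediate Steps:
$z{\left(n,x \right)} = 3 + \frac{282 + x}{n + x}$ ($z{\left(n,x \right)} = 3 + \frac{x + 282}{x + n} = 3 + \frac{282 + x}{n + x}$)
$M{\left(H,j \right)} = -3$
$r{\left(u,L \right)} = \frac{137 + L}{40 + u}$ ($r{\left(u,L \right)} = \frac{L + 137}{40 + u} = \frac{137 + L}{40 + u}$)
$- \frac{64019}{r{\left(M{\left(-10,-6 \right)},-551 \right)}} - \frac{20097}{z{\left(-528,376 \right)}} = - \frac{64019}{\frac{1}{40 - 3} \left(137 - 551\right)} - \frac{20097}{\frac{1}{-528 + 376} \left(282 + 3 \left(-528\right) + 4 \cdot 376\right)} = - \frac{64019}{\frac{1}{37} \left(-414\right)} - \frac{20097}{\frac{1}{-152} \left(282 - 1584 + 1504\right)} = - \frac{64019}{\frac{1}{37} \left(-414\right)} - \frac{20097}{\left(- \frac{1}{152}\right) 202} = - \frac{64019}{- \frac{414}{37}} - \frac{20097}{- \frac{101}{76}} = \left(-64019\right) \left(- \frac{37}{414}\right) - - \frac{1527372}{101} = \frac{2368703}{414} + \frac{1527372}{101} = \frac{871571011}{41814}$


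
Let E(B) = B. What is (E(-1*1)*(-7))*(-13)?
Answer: -91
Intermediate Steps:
(E(-1*1)*(-7))*(-13) = (-1*1*(-7))*(-13) = -1*(-7)*(-13) = 7*(-13) = -91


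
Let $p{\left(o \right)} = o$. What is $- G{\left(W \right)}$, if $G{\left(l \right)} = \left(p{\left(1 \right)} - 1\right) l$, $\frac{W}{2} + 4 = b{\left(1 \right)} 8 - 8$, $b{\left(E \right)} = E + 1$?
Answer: $0$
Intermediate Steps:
$b{\left(E \right)} = 1 + E$
$W = 8$ ($W = -8 + 2 \left(\left(1 + 1\right) 8 - 8\right) = -8 + 2 \left(2 \cdot 8 - 8\right) = -8 + 2 \left(16 - 8\right) = -8 + 2 \cdot 8 = -8 + 16 = 8$)
$G{\left(l \right)} = 0$ ($G{\left(l \right)} = \left(1 - 1\right) l = 0 l = 0$)
$- G{\left(W \right)} = \left(-1\right) 0 = 0$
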